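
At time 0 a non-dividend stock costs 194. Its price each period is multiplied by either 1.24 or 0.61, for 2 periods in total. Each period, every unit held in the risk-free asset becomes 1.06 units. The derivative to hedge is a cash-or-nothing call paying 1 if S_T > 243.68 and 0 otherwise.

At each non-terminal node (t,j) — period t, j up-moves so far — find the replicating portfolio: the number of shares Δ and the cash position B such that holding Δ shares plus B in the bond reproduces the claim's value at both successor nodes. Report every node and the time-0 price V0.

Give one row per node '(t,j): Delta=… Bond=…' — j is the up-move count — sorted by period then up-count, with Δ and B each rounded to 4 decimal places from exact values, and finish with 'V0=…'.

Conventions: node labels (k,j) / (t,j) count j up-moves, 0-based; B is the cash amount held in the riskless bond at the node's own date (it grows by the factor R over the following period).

(0,0): Delta=0.0055 Bond=-0.6155
(1,0): Delta=0.0000 Bond=0.0000
(1,1): Delta=0.0066 Bond=-0.9134
V0=0.4541

Since d<R<u, set p* = (R−d)/(u−d) = 0.7143; price each node as the discounted p*-expectation of its children.
Payoffs at expiry: V(2,0)=0.0000, V(2,1)=0.0000, V(2,2)=1.0000
  t=1,j=0: stock 118.3400 → up 146.7416 (V=0.0000), down 72.1874 (V=0.0000). Price 0.0000; hedge Δ=0.0000, bond B=0.0000.
  t=1,j=1: stock 240.5600 → up 298.2944 (V=1.0000), down 146.7416 (V=0.0000). Price 0.6739; hedge Δ=0.0066, bond B=-0.9134.
  t=0,j=0: stock 194.0000 → up 240.5600 (V=0.6739), down 118.3400 (V=0.0000). Price 0.4541; hedge Δ=0.0055, bond B=-0.6155.
As a check, the time-0 holding Δ(0,0)·S0 + B(0,0) comes to 0.4541 — exactly V0.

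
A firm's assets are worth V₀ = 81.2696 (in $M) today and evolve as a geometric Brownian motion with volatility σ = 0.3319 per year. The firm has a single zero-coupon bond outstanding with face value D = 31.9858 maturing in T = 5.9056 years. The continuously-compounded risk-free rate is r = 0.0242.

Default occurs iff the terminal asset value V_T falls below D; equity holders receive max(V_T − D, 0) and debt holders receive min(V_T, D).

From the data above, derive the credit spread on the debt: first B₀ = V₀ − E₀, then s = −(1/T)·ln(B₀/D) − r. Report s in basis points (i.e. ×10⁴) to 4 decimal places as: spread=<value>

Apply the equity-as-call identities (strike 31.9858, horizon 5.9056 years):
d₁ = [ln(V₀/D) + (r + σ²/2)T] / (σ√T)
   = [ln(81.2696/31.9858) + (0.0242 + 0.5·0.3319²)·5.9056] / (0.3319·√5.9056)
   = [0.932480 + 0.468189] / 0.806565 = 1.736586
d₂ = d₁ − σ√T = 1.736586 − 0.806565 = 0.930021
N(d₁) = 0.958770,  N(d₂) = 0.823820,  e^(−rT) = 0.866827
E₀ = V₀·N(d₁) − D·e^(−rT)·N(d₂)
   = 81.2696·0.958770 − 31.9858·0.866827·0.823820 = 55.077476
B₀ = V₀ − E₀ = 81.2696 − 55.077476 = 26.192124
spread = −(1/T)·ln(B₀/D) − r = −(1/5.9056)·ln(26.192124/31.9858) − 0.0242 = 0.00963793
in basis points: 0.00963793 × 10⁴ = 96.3793 bp

spread=96.3793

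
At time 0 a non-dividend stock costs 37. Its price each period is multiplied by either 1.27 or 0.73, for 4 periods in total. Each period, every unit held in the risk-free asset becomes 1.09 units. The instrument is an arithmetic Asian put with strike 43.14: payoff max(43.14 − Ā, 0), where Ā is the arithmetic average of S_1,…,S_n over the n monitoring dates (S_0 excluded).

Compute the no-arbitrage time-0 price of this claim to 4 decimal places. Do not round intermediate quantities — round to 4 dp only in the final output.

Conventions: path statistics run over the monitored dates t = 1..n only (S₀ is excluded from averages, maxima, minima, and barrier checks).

With p* = (R−d)/(u−d) = 0.6667, sum probability × payoff across the paths and divide by R^4.
Enumerate all 2^4 = 16 price paths (U = up ×1.27, D = down ×0.73); each path with k up-moves has probability p*^k·(1−p*)^(4−k).
DDDD: Ā=17.9071, payoff=25.2329, prob=0.012346
UDDD: Ā=31.1534, payoff=11.9866, prob=0.024691
DUDD: Ā=26.1584, payoff=16.9816, prob=0.024691
UUDD: Ā=45.5084, payoff=0.0000, prob=0.049383
DDUD: Ā=22.5120, payoff=20.6280, prob=0.024691
UDUD: Ā=39.1648, payoff=3.9752, prob=0.049383
DUUD: Ā=34.1698, payoff=8.9702, prob=0.049383
UUUD: Ā=59.4461, payoff=0.0000, prob=0.098765
DDDU: Ā=19.8502, payoff=23.2898, prob=0.024691
UDDU: Ā=34.5339, payoff=8.6061, prob=0.049383
DUDU: Ā=29.5389, payoff=13.6011, prob=0.049383
UUDU: Ā=51.3896, payoff=0.0000, prob=0.098765
DDUU: Ā=25.8926, payoff=17.2474, prob=0.049383
UDUU: Ā=45.0460, payoff=0.0000, prob=0.098765
DUUU: Ā=40.0510, payoff=3.0890, prob=0.098765
UUUU: Ā=69.6777, payoff=0.0000, prob=0.197531
Price = Σ prob·payoff / R^4 = 5.003912 / 1.411582 = 3.5449

price = 3.5449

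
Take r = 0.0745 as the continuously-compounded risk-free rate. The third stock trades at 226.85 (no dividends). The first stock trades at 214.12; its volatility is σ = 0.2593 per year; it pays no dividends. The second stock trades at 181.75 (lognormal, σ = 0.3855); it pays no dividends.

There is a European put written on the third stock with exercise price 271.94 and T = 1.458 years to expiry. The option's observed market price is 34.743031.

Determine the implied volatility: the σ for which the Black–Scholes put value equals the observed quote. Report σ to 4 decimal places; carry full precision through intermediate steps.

At σ = 0.2237 the Black–Scholes value reproduces the quote:
σ√T = 0.2237·√1.458 = 0.270113
d₁ = (ln(S/K) + (r+σ²/2)T) / (σ√T) = (ln(226.85/271.94) + (0.0745+0.2237²/2)·1.458) / 0.270113 = (-0.181292 + 0.145101) / 0.270113 = -0.133985
d₂ = d₁ − σ√T = -0.133985 − 0.270113 = -0.404098
e^{−rT} = 0.897070
N(−d₁) = 0.553293,  N(−d₂) = 0.656930
V = K·e^{−rT}·N(−d₂) − S·N(−d₁) = 160.257507 − 125.514477 = 34.743031 (matching the quote); vega is positive throughout, so no other σ reproduces this price

sigma = 0.2237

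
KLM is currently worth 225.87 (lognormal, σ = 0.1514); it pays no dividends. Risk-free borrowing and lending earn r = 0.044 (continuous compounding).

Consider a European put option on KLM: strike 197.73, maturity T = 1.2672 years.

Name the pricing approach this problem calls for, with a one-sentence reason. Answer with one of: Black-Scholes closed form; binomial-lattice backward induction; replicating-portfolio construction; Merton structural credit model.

Key observation: everything needed for the exact continuous-time valuation of the European put on KLM (strike 197.73) is given, and no feature rules the closed form out.

framework: Black-Scholes closed form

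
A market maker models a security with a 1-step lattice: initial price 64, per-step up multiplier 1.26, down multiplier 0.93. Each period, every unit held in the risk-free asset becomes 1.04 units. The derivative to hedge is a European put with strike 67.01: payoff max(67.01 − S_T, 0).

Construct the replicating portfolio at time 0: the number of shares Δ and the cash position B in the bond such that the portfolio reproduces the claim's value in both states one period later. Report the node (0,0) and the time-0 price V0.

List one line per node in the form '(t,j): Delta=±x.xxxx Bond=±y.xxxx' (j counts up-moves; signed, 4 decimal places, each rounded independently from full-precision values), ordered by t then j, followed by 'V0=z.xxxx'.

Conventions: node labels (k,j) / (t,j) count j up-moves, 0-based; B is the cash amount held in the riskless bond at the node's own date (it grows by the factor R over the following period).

Under the risk-neutral measure, an up-move has probability p* = (R−d)/(u−d) = 0.3333 and values discount at R = 1.04.
Payoffs at expiry: V(1,0)=7.4900, V(1,1)=0.0000
  t=0,j=0: stock 64.0000 → up 80.6400 (V=0.0000), down 59.5200 (V=7.4900). Price 4.8013; hedge Δ=-0.3546, bond B=27.4983.
Verification: the root portfolio costs Δ(0,0)·S0 + B(0,0) = 4.8013, matching V0.

(0,0): Delta=-0.3546 Bond=27.4983
V0=4.8013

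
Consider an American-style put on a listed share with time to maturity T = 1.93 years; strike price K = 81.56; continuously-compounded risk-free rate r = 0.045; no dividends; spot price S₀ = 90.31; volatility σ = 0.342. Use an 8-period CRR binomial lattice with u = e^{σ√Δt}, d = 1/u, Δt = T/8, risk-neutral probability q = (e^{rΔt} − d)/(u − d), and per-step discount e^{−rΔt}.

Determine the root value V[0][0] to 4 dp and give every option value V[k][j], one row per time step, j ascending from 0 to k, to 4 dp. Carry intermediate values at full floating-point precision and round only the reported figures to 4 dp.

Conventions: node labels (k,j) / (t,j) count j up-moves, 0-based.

Δt=0.24125, u=1.18291, d=0.84537, q=0.49044, disc=e^(-rΔt)=0.98920
k=8 terminal: V=max(K-S,0) → 58.0035 48.5977 35.4364 17.0199 0.0000 0.0000 0.0000 0.0000 0.0000
k=7: j=0 S=27.8653 intr=53.6947 cont=52.8141 V=53.6947[EX]; j=1 S=38.9915 intr=42.5685 cont=41.6878 V=42.5685[EX]; j=2 S=54.5603 intr=26.9997 cont=26.1191 V=26.9997[EX]; j=3 S=76.3454 intr=5.2146 cont=8.5790 V=8.5790[hold]; j=4 S=106.8290 intr=0.0000 cont=0.0000 V=0.0000[hold]; j=5 S=149.4842 intr=0.0000 cont=0.0000 V=0.0000[hold]; j=6 S=209.1711 intr=0.0000 cont=0.0000 V=0.0000[hold]; j=7 S=292.6900 intr=0.0000 cont=0.0000 V=0.0000[hold]
k=6: j=0 S=32.9623 intr=48.5977 cont=47.7171 V=48.5977[EX]; j=1 S=46.1236 intr=35.4364 cont=34.5558 V=35.4364[EX]; j=2 S=64.5401 intr=17.0199 cont=17.7715 V=17.7715[hold]; j=3 S=90.3100 intr=0.0000 cont=4.3243 V=4.3243[hold]; j=4 S=126.3695 intr=0.0000 cont=0.0000 V=0.0000[hold]; j=5 S=176.8270 intr=0.0000 cont=0.0000 V=0.0000[hold]; j=6 S=247.4314 intr=0.0000 cont=0.0000 V=0.0000[hold]
k=5: j=0 S=38.9915 intr=42.5685 cont=41.6878 V=42.5685[EX]; j=1 S=54.5603 intr=26.9997 cont=26.4837 V=26.9997[EX]; j=2 S=76.3454 intr=5.2146 cont=11.0558 V=11.0558[hold]; j=3 S=106.8290 intr=0.0000 cont=2.1797 V=2.1797[hold]; j=4 S=149.4842 intr=0.0000 cont=0.0000 V=0.0000[hold]; j=5 S=209.1711 intr=0.0000 cont=0.0000 V=0.0000[hold]
k=4: j=0 S=46.1236 intr=35.4364 cont=34.5558 V=35.4364[EX]; j=1 S=64.5401 intr=17.0199 cont=18.9731 V=18.9731[hold]; j=2 S=90.3100 intr=0.0000 cont=6.6302 V=6.6302[hold]; j=3 S=126.3695 intr=0.0000 cont=1.0987 V=1.0987[hold]; j=4 S=176.8270 intr=0.0000 cont=0.0000 V=0.0000[hold]
k=3: j=0 S=54.5603 intr=26.9997 cont=27.0667 V=27.0667[hold]; j=1 S=76.3454 intr=5.2146 cont=12.7801 V=12.7801[hold]; j=2 S=106.8290 intr=0.0000 cont=3.8750 V=3.8750[hold]; j=3 S=149.4842 intr=0.0000 cont=0.5538 V=0.5538[hold]
k=2: j=0 S=64.5401 intr=17.0199 cont=19.8434 V=19.8434[hold]; j=1 S=90.3100 intr=0.0000 cont=8.3219 V=8.3219[hold]; j=2 S=126.3695 intr=0.0000 cont=2.2219 V=2.2219[hold]
k=1: j=0 S=76.3454 intr=5.2146 cont=14.0395 V=14.0395[hold]; j=1 S=106.8290 intr=0.0000 cont=5.2726 V=5.2726[hold]
k=0: j=0 S=90.3100 intr=0.0000 cont=9.6347 V=9.6347[hold]

price = 9.6347
tree:
9.6347
14.0395 5.2726
19.8434 8.3219 2.2219
27.0667 12.7801 3.8750 0.5538
35.4364 18.9731 6.6302 1.0987 0.0000
42.5685 26.9997 11.0558 2.1797 0.0000 0.0000
48.5977 35.4364 17.7715 4.3243 0.0000 0.0000 0.0000
53.6947 42.5685 26.9997 8.5790 0.0000 0.0000 0.0000 0.0000
58.0035 48.5977 35.4364 17.0199 0.0000 0.0000 0.0000 0.0000 0.0000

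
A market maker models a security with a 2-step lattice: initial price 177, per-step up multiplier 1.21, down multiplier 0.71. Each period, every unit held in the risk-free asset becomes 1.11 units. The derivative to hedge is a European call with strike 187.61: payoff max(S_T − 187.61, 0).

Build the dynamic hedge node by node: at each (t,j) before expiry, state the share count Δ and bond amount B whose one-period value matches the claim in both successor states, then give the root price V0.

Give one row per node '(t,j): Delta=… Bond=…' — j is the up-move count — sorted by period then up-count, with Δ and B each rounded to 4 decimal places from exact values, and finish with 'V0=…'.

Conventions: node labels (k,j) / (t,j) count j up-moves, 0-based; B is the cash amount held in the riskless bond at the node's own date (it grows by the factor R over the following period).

(0,0): Delta=0.5826 Bond=-65.9561
(1,0): Delta=0.0000 Bond=0.0000
(1,1): Delta=0.6680 Bond=-91.5141
V0=37.1584

Since d<R<u, set p* = (R−d)/(u−d) = 0.8000; price each node as the discounted p*-expectation of its children.
Terminal payoffs: V(2,0)=0.0000, V(2,1)=0.0000, V(2,2)=71.5357
(1,0): S=125.6700. Δ = (V_up−V_dn)/(S_up−S_dn) = (0.0000−0.0000)/(152.0607−89.2257) = 0.0000. V = [p*·0.0000 + (1−p*)·0.0000]/1.11 = 0.0000. B = V − Δ·S = 0.0000.
(1,1): S=214.1700. Δ = (V_up−V_dn)/(S_up−S_dn) = (71.5357−0.0000)/(259.1457−152.0607) = 0.6680. V = [p*·71.5357 + (1−p*)·0.0000]/1.11 = 51.5573. B = V − Δ·S = -91.5141.
(0,0): S=177.0000. Δ = (V_up−V_dn)/(S_up−S_dn) = (51.5573−0.0000)/(214.1700−125.6700) = 0.5826. V = [p*·51.5573 + (1−p*)·0.0000]/1.11 = 37.1584. B = V − Δ·S = -65.9561.
Sanity check at the root: Δ(0,0)·S0 + B(0,0) reproduces V0 = 37.1584.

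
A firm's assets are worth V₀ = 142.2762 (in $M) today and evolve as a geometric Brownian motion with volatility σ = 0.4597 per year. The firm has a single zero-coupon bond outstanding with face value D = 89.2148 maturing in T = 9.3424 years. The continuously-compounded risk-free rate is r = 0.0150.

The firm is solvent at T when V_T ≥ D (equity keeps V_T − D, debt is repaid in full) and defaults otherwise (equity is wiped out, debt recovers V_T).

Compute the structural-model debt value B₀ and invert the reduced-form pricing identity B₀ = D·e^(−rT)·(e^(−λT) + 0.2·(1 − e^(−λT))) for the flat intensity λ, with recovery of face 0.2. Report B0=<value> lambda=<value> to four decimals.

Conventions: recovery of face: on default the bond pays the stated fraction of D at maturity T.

B0=48.7572 lambda=0.0668

Work the structural quantities from V₀ = 142.2762 against face 89.2148:
d₁ = [ln(V₀/D) + (r + σ²/2)T] / (σ√T)
   = [ln(142.2762/89.2148) + (0.0150 + 0.5·0.4597²)·9.3424] / (0.4597·√9.3424)
   = [0.466723 + 1.127273] / 1.405089 = 1.134445
d₂ = d₁ − σ√T = 1.134445 − 1.405089 = -0.270643
N(d₁) = 0.871696,  N(d₂) = 0.393333,  e^(−rT) = 0.869240
E₀ = V₀·N(d₁) − D·e^(−rT)·N(d₂)
   = 142.2762·0.871696 − 89.2148·0.869240·0.393333 = 93.519024
B₀ = V₀ − E₀ = 142.2762 − 93.519024 = 48.757176
e^(−λT) = (B₀·e^(rT)/D − 0.2)/(1 − 0.2) = (48.7572·1.150430/89.2148 − 0.2)/0.8 = 0.53590881
λ = −ln(0.53590881)/9.3424 = 0.066770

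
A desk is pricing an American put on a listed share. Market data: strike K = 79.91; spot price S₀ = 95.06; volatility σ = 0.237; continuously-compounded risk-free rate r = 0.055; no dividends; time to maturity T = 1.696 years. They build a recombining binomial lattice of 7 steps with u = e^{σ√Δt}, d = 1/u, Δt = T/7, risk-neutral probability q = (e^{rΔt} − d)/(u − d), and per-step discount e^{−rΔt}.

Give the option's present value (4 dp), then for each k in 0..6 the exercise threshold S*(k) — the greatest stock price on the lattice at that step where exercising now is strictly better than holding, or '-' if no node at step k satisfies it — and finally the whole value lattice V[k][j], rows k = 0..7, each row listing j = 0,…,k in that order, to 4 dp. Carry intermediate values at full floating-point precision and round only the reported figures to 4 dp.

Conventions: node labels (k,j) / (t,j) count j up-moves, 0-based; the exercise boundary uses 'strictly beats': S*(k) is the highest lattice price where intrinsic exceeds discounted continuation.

price = 2.9858
boundary = - - - - 59.6133 66.9895 59.6133
tree:
2.9858
5.0750 1.1957
8.3798 2.2523 0.2825
13.3444 4.1588 0.6068 0.0000
20.2967 7.4742 1.3034 0.0000 0.0000
26.8607 12.9205 2.8000 0.0000 0.0000 0.0000
32.7020 20.2967 6.0147 0.0000 0.0000 0.0000 0.0000
37.9000 26.8607 12.9205 0.0000 0.0000 0.0000 0.0000 0.0000

params: Δt=0.24229 u=1.12373 d=0.88989 q=0.52824 e^(-rΔt)=0.98676
t_7 payoffs: 37.9000 26.8607 12.9205 0.0000 0.0000 0.0000 0.0000 0.0000
t_6: node(6,0) S=47.2080 payoff=32.7020 vs cont=31.6442 → 32.7020 [stop]  node(6,1) S=59.6133 payoff=20.2967 vs cont=19.2389 → 20.2967 [stop]  node(6,2) S=75.2784 payoff=4.6316 vs cont=6.0147 → 6.0147 [wait]  node(6,3) S=95.0600 payoff=0.0000 vs cont=0.0000 → 0.0000 [wait]  node(6,4) S=120.0398 payoff=0.0000 vs cont=0.0000 → 0.0000 [wait]  node(6,5) S=151.5837 payoff=0.0000 vs cont=0.0000 → 0.0000 [wait]  node(6,6) S=191.4167 payoff=0.0000 vs cont=0.0000 → 0.0000 [wait]  ⇒ S*(6)=59.6133
t_5: node(5,0) S=53.0493 payoff=26.8607 vs cont=25.8029 → 26.8607 [stop]  node(5,1) S=66.9895 payoff=12.9205 vs cont=12.5837 → 12.9205 [stop]  node(5,2) S=84.5929 payoff=0.0000 vs cont=2.8000 → 2.8000 [wait]  node(5,3) S=106.8222 payoff=0.0000 vs cont=0.0000 → 0.0000 [wait]  node(5,4) S=134.8928 payoff=0.0000 vs cont=0.0000 → 0.0000 [wait]  node(5,5) S=170.3398 payoff=0.0000 vs cont=0.0000 → 0.0000 [wait]  ⇒ S*(5)=66.9895
t_4: node(4,0) S=59.6133 payoff=20.2967 vs cont=19.2389 → 20.2967 [stop]  node(4,1) S=75.2784 payoff=4.6316 vs cont=7.4742 → 7.4742 [wait]  node(4,2) S=95.0600 payoff=0.0000 vs cont=1.3034 → 1.3034 [wait]  node(4,3) S=120.0398 payoff=0.0000 vs cont=0.0000 → 0.0000 [wait]  node(4,4) S=151.5837 payoff=0.0000 vs cont=0.0000 → 0.0000 [wait]  ⇒ S*(4)=59.6133
t_3: node(3,0) S=66.9895 payoff=12.9205 vs cont=13.3444 → 13.3444 [wait]  node(3,1) S=84.5929 payoff=0.0000 vs cont=4.1588 → 4.1588 [wait]  node(3,2) S=106.8222 payoff=0.0000 vs cont=0.6068 → 0.6068 [wait]  node(3,3) S=134.8928 payoff=0.0000 vs cont=0.0000 → 0.0000 [wait]  ⇒ S*(3)=-
t_2: node(2,0) S=75.2784 payoff=4.6316 vs cont=8.3798 → 8.3798 [wait]  node(2,1) S=95.0600 payoff=0.0000 vs cont=2.2523 → 2.2523 [wait]  node(2,2) S=120.0398 payoff=0.0000 vs cont=0.2825 → 0.2825 [wait]  ⇒ S*(2)=-
t_1: node(1,0) S=84.5929 payoff=0.0000 vs cont=5.0750 → 5.0750 [wait]  node(1,1) S=106.8222 payoff=0.0000 vs cont=1.1957 → 1.1957 [wait]  ⇒ S*(1)=-
t_0: node(0,0) S=95.0600 payoff=0.0000 vs cont=2.9858 → 2.9858 [wait]  ⇒ S*(0)=-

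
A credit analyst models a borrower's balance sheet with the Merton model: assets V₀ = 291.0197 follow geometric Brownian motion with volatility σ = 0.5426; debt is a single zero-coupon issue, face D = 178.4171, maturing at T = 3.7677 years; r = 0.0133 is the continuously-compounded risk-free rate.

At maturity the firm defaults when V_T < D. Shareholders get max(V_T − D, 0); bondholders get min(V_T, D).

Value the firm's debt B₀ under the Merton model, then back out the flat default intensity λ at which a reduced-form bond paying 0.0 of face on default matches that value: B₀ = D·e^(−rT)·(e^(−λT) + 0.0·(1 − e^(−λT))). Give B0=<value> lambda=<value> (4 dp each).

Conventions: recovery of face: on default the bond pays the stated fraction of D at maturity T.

B0=127.3650 lambda=0.0762

Apply the equity-as-call identities (strike 178.4171, horizon 3.7677 years):
d₁ = [ln(V₀/D) + (r + σ²/2)T] / (σ√T)
   = [ln(291.0197/178.4171) + (0.0133 + 0.5·0.5426²)·3.7677] / (0.5426·√3.7677)
   = [0.489267 + 0.604744] / 1.053217 = 1.038732
d₂ = d₁ − σ√T = 1.038732 − 1.053217 = -0.014485
N(d₁) = 0.850535,  N(d₂) = 0.494221,  e^(−rT) = 0.951124
E₀ = V₀·N(d₁) − D·e^(−rT)·N(d₂)
   = 291.0197·0.850535 − 178.4171·0.951124·0.494221 = 163.654703
B₀ = V₀ − E₀ = 291.0197 − 163.654703 = 127.364997
e^(−λT) = (B₀·e^(rT)/D − 0)/(1 − 0) = (127.3650·1.051387/178.4171 − 0)/1 = 0.75054424
λ = −ln(0.75054424)/3.7677 = 0.076162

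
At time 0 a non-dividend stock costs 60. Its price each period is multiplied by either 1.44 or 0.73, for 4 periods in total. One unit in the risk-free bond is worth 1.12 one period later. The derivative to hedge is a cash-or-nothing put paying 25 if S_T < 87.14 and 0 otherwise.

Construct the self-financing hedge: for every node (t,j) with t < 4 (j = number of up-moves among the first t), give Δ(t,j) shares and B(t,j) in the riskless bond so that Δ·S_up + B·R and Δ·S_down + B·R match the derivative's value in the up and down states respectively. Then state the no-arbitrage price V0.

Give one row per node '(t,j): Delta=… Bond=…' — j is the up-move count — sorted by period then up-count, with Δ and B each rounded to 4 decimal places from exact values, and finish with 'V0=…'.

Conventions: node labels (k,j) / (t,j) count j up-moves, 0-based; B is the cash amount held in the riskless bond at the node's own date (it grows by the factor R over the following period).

(0,0): Delta=-0.1704 Bond=19.9191
(1,0): Delta=-0.1934 Bond=23.3148
(1,1): Delta=-0.1609 Bond=21.4844
(2,0): Delta=0.0000 Bond=19.9298
(2,1): Delta=-0.2738 Bond=31.1856
(2,2): Delta=-0.1139 Bond=18.2180
(3,0): Delta=0.0000 Bond=22.3214
(3,1): Delta=0.0000 Bond=22.3214
(3,2): Delta=-0.3877 Bond=45.2716
(3,3): Delta=0.0000 Bond=0.0000
V0=9.6943

No-arbitrage ⇒ martingale measure with p* = (R−d)/(u−d) = 0.5493.
Terminal payoffs: V(4,0)=25.0000, V(4,1)=25.0000, V(4,2)=25.0000, V(4,3)=0.0000, V(4,4)=0.0000
Node (3,0) S=23.3410: V=(p*·25.0000+(1−p*)·25.0000)/1.12=22.3214; Δ=(25.0000−25.0000)/(33.6111−17.0389)=0.0000; B=V−Δ·S=22.3214
Node (3,1) S=46.0426: V=(p*·25.0000+(1−p*)·25.0000)/1.12=22.3214; Δ=(25.0000−25.0000)/(66.3013−33.6111)=0.0000; B=V−Δ·S=22.3214
Node (3,2) S=90.8237: V=(p*·0.0000+(1−p*)·25.0000)/1.12=10.0604; Δ=(0.0000−25.0000)/(130.7861−66.3013)=-0.3877; B=V−Δ·S=45.2716
Node (3,3) S=179.1590: V=(p*·0.0000+(1−p*)·0.0000)/1.12=0.0000; Δ=(0.0000−0.0000)/(257.9890−130.7861)=0.0000; B=V−Δ·S=0.0000
Node (2,0) S=31.9740: V=(p*·22.3214+(1−p*)·22.3214)/1.12=19.9298; Δ=(22.3214−22.3214)/(46.0426−23.3410)=0.0000; B=V−Δ·S=19.9298
Node (2,1) S=63.0720: V=(p*·10.0604+(1−p*)·22.3214)/1.12=13.9165; Δ=(10.0604−22.3214)/(90.8237−46.0426)=-0.2738; B=V−Δ·S=31.1856
Node (2,2) S=124.4160: V=(p*·0.0000+(1−p*)·10.0604)/1.12=4.0484; Δ=(0.0000−10.0604)/(179.1590−90.8237)=-0.1139; B=V−Δ·S=18.2180
Node (1,0) S=43.8000: V=(p*·13.9165+(1−p*)·19.9298)/1.12=14.8453; Δ=(13.9165−19.9298)/(63.0720−31.9740)=-0.1934; B=V−Δ·S=23.3148
Node (1,1) S=86.4000: V=(p*·4.0484+(1−p*)·13.9165)/1.12=7.5857; Δ=(4.0484−13.9165)/(124.4160−63.0720)=-0.1609; B=V−Δ·S=21.4844
Node (0,0) S=60.0000: V=(p*·7.5857+(1−p*)·14.8453)/1.12=9.6943; Δ=(7.5857−14.8453)/(86.4000−43.8000)=-0.1704; B=V−Δ·S=19.9191
Sanity check at the root: Δ(0,0)·S0 + B(0,0) reproduces V0 = 9.6943.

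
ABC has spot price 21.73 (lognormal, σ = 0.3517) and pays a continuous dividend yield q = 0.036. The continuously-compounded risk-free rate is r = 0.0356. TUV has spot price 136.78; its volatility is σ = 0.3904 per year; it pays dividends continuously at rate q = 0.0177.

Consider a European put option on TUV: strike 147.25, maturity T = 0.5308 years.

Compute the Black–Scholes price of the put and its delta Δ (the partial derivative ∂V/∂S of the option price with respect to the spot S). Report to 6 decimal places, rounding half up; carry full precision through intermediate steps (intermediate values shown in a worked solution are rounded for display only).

price = 20.728028
Δ = -0.528365

σ√T = 0.3904·√0.5308 = 0.284430
d₁ = (ln(S/K) + (r−q+σ²/2)T) / (σ√T) = (ln(136.78/147.25) + (0.0356−0.0177+0.3904²/2)·0.5308) / 0.284430 = (-0.073758 + 0.049952) / 0.284430 = -0.083699
d₂ = d₁ − σ√T = -0.083699 − 0.284430 = -0.368129
e^{−rT} = 0.981281
e^{−qT} = 0.990649
N(−d₁) = 0.533352,  N(−d₂) = 0.643611
Put price V = K·e^{−rT}·N(−d₂) − S·e^{−qT}·N(−d₁) = 92.997750 − 72.269722 = 20.728028
Δ = −e^{−qT}·N(−d₁) = -0.528365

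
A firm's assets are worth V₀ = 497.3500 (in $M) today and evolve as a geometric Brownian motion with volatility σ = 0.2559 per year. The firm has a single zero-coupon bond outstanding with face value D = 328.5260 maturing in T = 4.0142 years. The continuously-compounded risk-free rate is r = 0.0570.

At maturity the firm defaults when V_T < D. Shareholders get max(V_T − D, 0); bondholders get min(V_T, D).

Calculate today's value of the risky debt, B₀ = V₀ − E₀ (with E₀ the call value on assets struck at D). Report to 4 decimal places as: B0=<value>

B0=252.2893

Work the structural quantities from V₀ = 497.3500 against face 328.5260:
d₁ = [ln(V₀/D) + (r + σ²/2)T] / (σ√T)
   = [ln(497.3500/328.5260) + (0.0570 + 0.5·0.2559²)·4.0142] / (0.2559·√4.0142)
   = [0.414678 + 0.360244] / 0.512708 = 1.511431
d₂ = d₁ − σ√T = 1.511431 − 0.512708 = 0.998723
N(d₁) = 0.934661,  N(d₂) = 0.841036,  e^(−rT) = 0.795480
E₀ = V₀·N(d₁) − D·e^(−rT)·N(d₂)
   = 497.3500·0.934661 − 328.5260·0.795480·0.841036 = 245.060668
B₀ = V₀ − E₀ = 497.3500 − 245.060668 = 252.289332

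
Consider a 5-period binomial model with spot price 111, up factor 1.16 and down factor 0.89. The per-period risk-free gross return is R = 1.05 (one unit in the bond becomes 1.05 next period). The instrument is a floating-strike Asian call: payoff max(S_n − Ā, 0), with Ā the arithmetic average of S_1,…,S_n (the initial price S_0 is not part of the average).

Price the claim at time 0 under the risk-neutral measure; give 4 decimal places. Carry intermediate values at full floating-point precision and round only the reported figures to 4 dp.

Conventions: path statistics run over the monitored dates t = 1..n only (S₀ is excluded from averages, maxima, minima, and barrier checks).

Set p* = 0.5926 (from d < R < u); the path-dependent value is the discounted p*-expectation over all price paths.
Enumerate all 2^5 = 32 price paths (U = up ×1.16, D = down ×0.89); each path with k up-moves has probability p*^k·(1−p*)^(5−k).
DDDDD: Ā=79.3183, payoff=0.0000, prob=0.011224
UDDDD: Ā=103.3812, payoff=0.0000, prob=0.016326
DUDDD: Ā=97.3872, payoff=0.0000, prob=0.016326
UUDDD: Ā=126.9316, payoff=0.0000, prob=0.023746
DDUDD: Ā=92.0525, payoff=0.0000, prob=0.016326
UDUDD: Ā=119.9786, payoff=0.0000, prob=0.023746
DUUDD: Ā=113.9846, payoff=0.0000, prob=0.023746
UUUDD: Ā=148.5642, payoff=0.0000, prob=0.034540
DDDUD: Ā=87.3047, payoff=0.0000, prob=0.016326
UDDUD: Ā=113.7904, payoff=0.0000, prob=0.023746
DUDUD: Ā=107.7964, payoff=0.0000, prob=0.023746
UUDUD: Ā=140.4986, payoff=0.0000, prob=0.034540
DDUUD: Ā=102.4617, payoff=2.8336, prob=0.023746
UDUUD: Ā=133.5456, payoff=3.6932, prob=0.034540
DUUUD: Ā=127.5516, payoff=9.6872, prob=0.034540
UUUUD: Ā=166.2470, payoff=12.6260, prob=0.050240
DDDDU: Ā=83.0791, payoff=0.0000, prob=0.016326
UDDDU: Ā=108.2829, payoff=0.0000, prob=0.023746
DUDDU: Ā=102.2889, payoff=3.0064, prob=0.023746
UUDDU: Ā=133.3203, payoff=3.9185, prob=0.034540
DDUDU: Ā=96.9542, payoff=8.3411, prob=0.023746
UDUDU: Ā=126.3673, payoff=10.8715, prob=0.034540
DUUDU: Ā=120.3733, payoff=16.8655, prob=0.034540
UUUDU: Ā=156.8910, payoff=21.9821, prob=0.050240
DDDUU: Ā=92.2064, payoff=13.0889, prob=0.023746
UDDUU: Ā=120.1791, payoff=17.0597, prob=0.034540
DUDUU: Ā=114.1851, payoff=23.0537, prob=0.034540
UUDUU: Ā=148.8255, payoff=30.0476, prob=0.050240
DDUUU: Ā=108.8504, payoff=28.3884, prob=0.034540
UDUUU: Ā=141.8724, payoff=37.0006, prob=0.050240
DUUUU: Ā=135.8784, payoff=42.9946, prob=0.050240
UUUUU: Ā=177.1000, payoff=56.0379, prob=0.073077
Price = Σ prob·payoff / R^5 = 15.931626 / 1.276282 = 12.4828

price = 12.4828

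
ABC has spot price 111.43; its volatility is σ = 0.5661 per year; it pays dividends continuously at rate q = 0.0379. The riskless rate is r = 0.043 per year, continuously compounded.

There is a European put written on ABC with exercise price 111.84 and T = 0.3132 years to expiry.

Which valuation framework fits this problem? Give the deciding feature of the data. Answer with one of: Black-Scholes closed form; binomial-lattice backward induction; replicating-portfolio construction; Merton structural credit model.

Key observation: a European-exercise option on ABC struck at 111.84 — a GBM underlying with constant parameters — admits an analytic price: the data contain no early exercise, no discrete tree, no debt structure.

framework: Black-Scholes closed form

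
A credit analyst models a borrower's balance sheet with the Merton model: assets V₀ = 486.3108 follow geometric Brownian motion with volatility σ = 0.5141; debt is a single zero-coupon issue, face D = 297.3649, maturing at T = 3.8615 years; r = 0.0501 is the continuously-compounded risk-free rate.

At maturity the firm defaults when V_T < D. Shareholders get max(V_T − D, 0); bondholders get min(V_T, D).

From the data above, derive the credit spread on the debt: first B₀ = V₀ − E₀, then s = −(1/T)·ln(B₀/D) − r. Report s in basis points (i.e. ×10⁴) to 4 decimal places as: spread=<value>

Equity is a call on the firm's assets struck at D = 297.3649:
d₁ = [ln(V₀/D) + (r + σ²/2)T] / (σ√T)
   = [ln(486.3108/297.3649) + (0.0501 + 0.5·0.5141²)·3.8615] / (0.5141·√3.8615)
   = [0.491888 + 0.703756] / 1.010242 = 1.183522
d₂ = d₁ − σ√T = 1.183522 − 1.010242 = 0.173279
N(d₁) = 0.881699,  N(d₂) = 0.568784,  e^(−rT) = 0.824102
E₀ = V₀·N(d₁) − D·e^(−rT)·N(d₂)
   = 486.3108·0.881699 − 297.3649·0.824102·0.568784 = 289.394012
B₀ = V₀ − E₀ = 486.3108 − 289.394012 = 196.916788
spread = −(1/T)·ln(B₀/D) − r = −(1/3.8615)·ln(196.916788/297.3649) − 0.0501 = 0.05664058
in basis points: 0.05664058 × 10⁴ = 566.4058 bp

spread=566.4058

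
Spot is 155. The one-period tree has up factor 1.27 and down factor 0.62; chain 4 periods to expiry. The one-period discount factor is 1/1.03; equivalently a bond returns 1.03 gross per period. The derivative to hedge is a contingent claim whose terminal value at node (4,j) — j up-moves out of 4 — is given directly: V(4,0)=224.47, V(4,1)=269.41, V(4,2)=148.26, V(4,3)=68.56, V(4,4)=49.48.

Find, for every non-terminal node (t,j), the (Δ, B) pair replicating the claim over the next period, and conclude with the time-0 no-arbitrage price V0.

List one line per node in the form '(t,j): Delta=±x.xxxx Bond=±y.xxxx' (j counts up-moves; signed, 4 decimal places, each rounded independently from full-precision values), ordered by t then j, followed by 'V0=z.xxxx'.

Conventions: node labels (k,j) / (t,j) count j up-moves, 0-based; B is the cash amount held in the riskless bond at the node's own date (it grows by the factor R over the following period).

Under the risk-neutral measure, an up-move has probability p* = (R−d)/(u−d) = 0.6308 and values discount at R = 1.03.
Expiry values: V(4,0)=224.4700, V(4,1)=269.4100, V(4,2)=148.2600, V(4,3)=68.5600, V(4,4)=49.4800
  t=3,j=0: stock 36.9408 → up 46.9149 (V=269.4100), down 22.9033 (V=224.4700). Price 245.4532; hedge Δ=1.8716, bond B=176.3147.
  t=3,j=1: stock 75.6691 → up 96.0998 (V=148.2600), down 46.9149 (V=269.4100). Price 187.3712; hedge Δ=-2.4632, bond B=373.7558.
  t=3,j=2: stock 154.9997 → up 196.8496 (V=68.5600), down 96.0998 (V=148.2600). Price 95.1337; hedge Δ=-0.7911, bond B=217.7491.
  t=3,j=3: stock 317.4994 → up 403.2242 (V=49.4800), down 196.8496 (V=68.5600). Price 54.8786; hedge Δ=-0.0925, bond B=84.2324.
  t=2,j=0: stock 59.5820 → up 75.6691 (V=187.3712), down 36.9408 (V=245.4532). Price 202.7348; hedge Δ=-1.4997, bond B=292.0917.
  t=2,j=1: stock 122.0470 → up 154.9997 (V=95.1337), down 75.6691 (V=187.3712). Price 125.4278; hedge Δ=-1.1627, bond B=267.3316.
  t=2,j=2: stock 249.9995 → up 317.4994 (V=54.8786), down 154.9997 (V=95.1337). Price 67.7107; hedge Δ=-0.2477, bond B=129.6416.
  t=1,j=0: stock 96.1000 → up 122.0470 (V=125.4278), down 59.5820 (V=202.7348). Price 149.4873; hedge Δ=-1.2376, bond B=268.4212.
  t=1,j=1: stock 196.8500 → up 249.9995 (V=67.7107), down 122.0470 (V=125.4278). Price 86.4287; hedge Δ=-0.4511, bond B=175.2243.
  t=0,j=0: stock 155.0000 → up 196.8500 (V=86.4287), down 96.1000 (V=149.4873). Price 106.5164; hedge Δ=-0.6259, bond B=203.5295.
Verification: the root portfolio costs Δ(0,0)·S0 + B(0,0) = 106.5164, matching V0.

(0,0): Delta=-0.6259 Bond=203.5295
(1,0): Delta=-1.2376 Bond=268.4212
(1,1): Delta=-0.4511 Bond=175.2243
(2,0): Delta=-1.4997 Bond=292.0917
(2,1): Delta=-1.1627 Bond=267.3316
(2,2): Delta=-0.2477 Bond=129.6416
(3,0): Delta=1.8716 Bond=176.3147
(3,1): Delta=-2.4632 Bond=373.7558
(3,2): Delta=-0.7911 Bond=217.7491
(3,3): Delta=-0.0925 Bond=84.2324
V0=106.5164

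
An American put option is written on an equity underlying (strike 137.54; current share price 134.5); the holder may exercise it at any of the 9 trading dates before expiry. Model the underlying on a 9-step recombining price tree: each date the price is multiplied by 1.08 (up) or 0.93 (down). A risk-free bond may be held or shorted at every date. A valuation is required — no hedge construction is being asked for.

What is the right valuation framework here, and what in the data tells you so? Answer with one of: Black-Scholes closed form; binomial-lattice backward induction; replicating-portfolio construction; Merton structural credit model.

framework: binomial-lattice backward induction

Key observation: with exercise allowed before expiry on a discrete up/down model (9 steps from spot 134.5), the strike-137.54 put's value must be rolled back through the tree testing early exercise at each node.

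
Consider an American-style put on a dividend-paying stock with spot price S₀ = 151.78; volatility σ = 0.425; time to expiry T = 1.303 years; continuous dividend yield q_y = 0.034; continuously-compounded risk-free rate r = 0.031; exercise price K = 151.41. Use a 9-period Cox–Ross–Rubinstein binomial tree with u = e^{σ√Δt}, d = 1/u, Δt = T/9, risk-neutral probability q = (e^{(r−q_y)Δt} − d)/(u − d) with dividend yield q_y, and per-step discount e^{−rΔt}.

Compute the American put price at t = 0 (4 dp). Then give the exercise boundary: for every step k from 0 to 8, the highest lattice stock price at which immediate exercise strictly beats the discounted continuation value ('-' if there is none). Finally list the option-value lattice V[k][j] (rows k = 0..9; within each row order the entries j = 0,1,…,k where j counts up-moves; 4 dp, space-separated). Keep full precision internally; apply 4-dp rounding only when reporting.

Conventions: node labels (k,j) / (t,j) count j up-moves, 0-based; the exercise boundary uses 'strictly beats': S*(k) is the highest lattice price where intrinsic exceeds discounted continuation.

params: Δt=0.14478 u=1.17552 d=0.85069 q=0.45832 e^(-rΔt)=0.99552
t_9 payoffs: 115.9987 102.4769 83.7918 57.9719 22.2927 0.0000 0.0000 0.0000 0.0000 0.0000
t_8: node(8,0) S=41.6268 payoff=109.7832 vs cont=109.3096 → 109.7832 [stop]  node(8,1) S=57.5219 payoff=93.8881 vs cont=93.4926 → 93.8881 [stop]  node(8,2) S=79.4865 payoff=71.9235 vs cont=71.6358 → 71.9235 [stop]  node(8,3) S=109.8384 payoff=41.5716 vs cont=41.4330 → 41.5716 [stop]  node(8,4) S=151.7800 payoff=0.0000 vs cont=12.0214 → 12.0214 [wait]  node(8,5) S=209.7370 payoff=0.0000 vs cont=0.0000 → 0.0000 [wait]  node(8,6) S=289.8248 payoff=0.0000 vs cont=0.0000 → 0.0000 [wait]  node(8,7) S=400.4940 payoff=0.0000 vs cont=0.0000 → 0.0000 [wait]  node(8,8) S=553.4221 payoff=0.0000 vs cont=0.0000 → 0.0000 [wait]  ⇒ S*(8)=109.8384
t_7: node(7,0) S=48.9331 payoff=102.4769 vs cont=102.0391 → 102.4769 [stop]  node(7,1) S=67.6182 payoff=83.7918 vs cont=83.4459 → 83.7918 [stop]  node(7,2) S=93.4381 payoff=57.9719 vs cont=57.7527 → 57.9719 [stop]  node(7,3) S=129.1173 payoff=22.2927 vs cont=27.9026 → 27.9026 [wait]  node(7,4) S=178.4205 payoff=0.0000 vs cont=6.4825 → 6.4825 [wait]  node(7,5) S=246.5502 payoff=0.0000 vs cont=0.0000 → 0.0000 [wait]  node(7,6) S=340.6950 payoff=0.0000 vs cont=0.0000 → 0.0000 [wait]  node(7,7) S=470.7890 payoff=0.0000 vs cont=0.0000 → 0.0000 [wait]  ⇒ S*(7)=93.4381
t_6: node(6,0) S=57.5219 payoff=93.8881 vs cont=93.4926 → 93.8881 [stop]  node(6,1) S=79.4865 payoff=71.9235 vs cont=71.6358 → 71.9235 [stop]  node(6,2) S=109.8384 payoff=41.5716 vs cont=43.9926 → 43.9926 [wait]  node(6,3) S=151.7800 payoff=0.0000 vs cont=18.0043 → 18.0043 [wait]  node(6,4) S=209.7370 payoff=0.0000 vs cont=3.4957 → 3.4957 [wait]  node(6,5) S=289.8248 payoff=0.0000 vs cont=0.0000 → 0.0000 [wait]  node(6,6) S=400.4940 payoff=0.0000 vs cont=0.0000 → 0.0000 [wait]  ⇒ S*(6)=79.4865
t_5: node(5,0) S=67.6182 payoff=83.7918 vs cont=83.4459 → 83.7918 [stop]  node(5,1) S=93.4381 payoff=57.9719 vs cont=58.8573 → 58.8573 [wait]  node(5,2) S=129.1173 payoff=22.2927 vs cont=31.9379 → 31.9379 [wait]  node(5,3) S=178.4205 payoff=0.0000 vs cont=11.3038 → 11.3038 [wait]  node(5,4) S=246.5502 payoff=0.0000 vs cont=1.8851 → 1.8851 [wait]  node(5,5) S=340.6950 payoff=0.0000 vs cont=0.0000 → 0.0000 [wait]  ⇒ S*(5)=67.6182
t_4: node(4,0) S=79.4865 payoff=71.9235 vs cont=72.0397 → 72.0397 [wait]  node(4,1) S=109.8384 payoff=41.5716 vs cont=46.3112 → 46.3112 [wait]  node(4,2) S=151.7800 payoff=0.0000 vs cont=22.3801 → 22.3801 [wait]  node(4,3) S=209.7370 payoff=0.0000 vs cont=6.9557 → 6.9557 [wait]  node(4,4) S=289.8248 payoff=0.0000 vs cont=1.0165 → 1.0165 [wait]  ⇒ S*(4)=-
t_3: node(3,0) S=93.4381 payoff=57.9719 vs cont=59.9779 → 59.9779 [wait]  node(3,1) S=129.1173 payoff=22.2927 vs cont=35.1848 → 35.1848 [wait]  node(3,2) S=178.4205 payoff=0.0000 vs cont=15.2422 → 15.2422 [wait]  node(3,3) S=246.5502 payoff=0.0000 vs cont=4.2147 → 4.2147 [wait]  ⇒ S*(3)=-
t_2: node(2,0) S=109.8384 payoff=41.5716 vs cont=48.3970 → 48.3970 [wait]  node(2,1) S=151.7800 payoff=0.0000 vs cont=25.9280 → 25.9280 [wait]  node(2,2) S=209.7370 payoff=0.0000 vs cont=10.1424 → 10.1424 [wait]  ⇒ S*(2)=-
t_1: node(1,0) S=129.1173 payoff=22.2927 vs cont=37.9283 → 37.9283 [wait]  node(1,1) S=178.4205 payoff=0.0000 vs cont=18.6094 → 18.6094 [wait]  ⇒ S*(1)=-
t_0: node(0,0) S=151.7800 payoff=0.0000 vs cont=28.9438 → 28.9438 [wait]  ⇒ S*(0)=-

price = 28.9438
boundary = - - - - - 67.6182 79.4865 93.4381 109.8384
tree:
28.9438
37.9283 18.6094
48.3970 25.9280 10.1424
59.9779 35.1848 15.2422 4.2147
72.0397 46.3112 22.3801 6.9557 1.0165
83.7918 58.8573 31.9379 11.3038 1.8851 0.0000
93.8881 71.9235 43.9926 18.0043 3.4957 0.0000 0.0000
102.4769 83.7918 57.9719 27.9026 6.4825 0.0000 0.0000 0.0000
109.7832 93.8881 71.9235 41.5716 12.0214 0.0000 0.0000 0.0000 0.0000
115.9987 102.4769 83.7918 57.9719 22.2927 0.0000 0.0000 0.0000 0.0000 0.0000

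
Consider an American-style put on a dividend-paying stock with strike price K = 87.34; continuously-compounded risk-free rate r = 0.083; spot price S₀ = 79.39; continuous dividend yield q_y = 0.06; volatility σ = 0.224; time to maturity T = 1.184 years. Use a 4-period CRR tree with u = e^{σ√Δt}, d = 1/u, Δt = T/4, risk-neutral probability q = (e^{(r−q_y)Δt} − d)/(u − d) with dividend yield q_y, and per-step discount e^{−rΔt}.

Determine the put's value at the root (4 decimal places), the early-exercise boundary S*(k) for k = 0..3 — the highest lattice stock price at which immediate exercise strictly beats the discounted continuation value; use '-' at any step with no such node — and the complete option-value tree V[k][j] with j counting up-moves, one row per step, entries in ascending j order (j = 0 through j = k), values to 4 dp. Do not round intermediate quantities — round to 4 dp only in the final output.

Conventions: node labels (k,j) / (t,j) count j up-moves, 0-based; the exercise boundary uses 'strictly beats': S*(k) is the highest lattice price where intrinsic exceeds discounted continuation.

Δt=0.29600  u=1.12961  d=0.88526  q=0.49753  discount=0.97573
step 4 (expiry): payoffs max(K−S,0) = 38.5807 25.1226 7.9500 0.0000 0.0000
step 3: (k=3,j=0): S=55.0788, K−S=32.2612, hold=31.1111 ⇒ V=32.2612 exercise | (k=3,j=1): S=70.2811, K−S=17.0589, hold=16.1764 ⇒ V=17.0589 exercise | (k=3,j=2): S=89.6794, K−S=0.0000, hold=3.8977 ⇒ V=3.8977 continue | (k=3,j=3): S=114.4319, K−S=0.0000, hold=0.0000 ⇒ V=0.0000 continue  boundary S*=70.2811
step 2: (k=2,j=0): S=62.2174, K−S=25.1226, hold=24.0982 ⇒ V=25.1226 exercise | (k=2,j=1): S=79.3900, K−S=7.9500, hold=10.2557 ⇒ V=10.2557 continue | (k=2,j=2): S=101.3025, K−S=0.0000, hold=1.9110 ⇒ V=1.9110 continue  boundary S*=62.2174
step 1: (k=1,j=0): S=70.2811, K−S=17.0589, hold=17.2958 ⇒ V=17.2958 continue | (k=1,j=1): S=89.6794, K−S=0.0000, hold=5.9558 ⇒ V=5.9558 continue  boundary S*=-
step 0: (k=0,j=0): S=79.3900, K−S=7.9500, hold=11.3710 ⇒ V=11.3710 continue  boundary S*=-

price = 11.3710
boundary = - - 62.2174 70.2811
tree:
11.3710
17.2958 5.9558
25.1226 10.2557 1.9110
32.2612 17.0589 3.8977 0.0000
38.5807 25.1226 7.9500 0.0000 0.0000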